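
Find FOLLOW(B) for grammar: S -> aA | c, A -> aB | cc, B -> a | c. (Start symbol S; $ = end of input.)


$ ∈ FOLLOW(S). For each A -> αBβ: add FIRST(β)\{ε} to FOLLOW(B); if β nullable, add FOLLOW(A).
FOLLOW(B) = {$}


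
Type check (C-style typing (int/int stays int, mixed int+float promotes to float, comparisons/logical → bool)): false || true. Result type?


Operand types: bool || bool
Rule: logical operators take bool operands and yield bool
Result type: bool


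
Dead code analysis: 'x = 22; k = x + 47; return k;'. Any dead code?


x is read by k's definition; k is returned
No dead code


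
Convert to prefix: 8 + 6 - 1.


left-to-right (same/higher precedence on left): tree is (- (+ 8 6) 1)
Prefix: - + 8 6 1


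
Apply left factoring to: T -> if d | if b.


Common prefix: 'if'
Factored: T -> if T', T' -> d | b


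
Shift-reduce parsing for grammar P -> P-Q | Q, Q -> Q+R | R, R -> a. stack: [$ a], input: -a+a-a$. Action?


'a' on top is the handle for R -> a
Action: reduce (R -> a)


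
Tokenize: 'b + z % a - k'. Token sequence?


Scan left to right, longest-match per lexeme
Tokens: ID(b), OP(+), ID(z), OP(%), ID(a), OP(-), ID(k)


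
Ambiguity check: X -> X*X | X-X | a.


'a*a-a' has two parse trees (no precedence encoded between * and -)
Ambiguous


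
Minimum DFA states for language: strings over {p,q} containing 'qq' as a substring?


KMP-style automaton: 2 progress states + 1 absorbing accept = 3
Minimal DFA: 3 states


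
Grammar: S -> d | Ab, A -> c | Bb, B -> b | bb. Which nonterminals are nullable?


A nonterminal is nullable iff some alternative derives ε (directly, or every symbol in it is nullable)
Nullable: {}


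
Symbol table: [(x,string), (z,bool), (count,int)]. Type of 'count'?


Lookup 'count' → type int


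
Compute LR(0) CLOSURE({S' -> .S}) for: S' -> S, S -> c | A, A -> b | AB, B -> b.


Start: S' -> .S
For each item with dot before a nonterminal B, add B -> .γ for every B-production
Closure: [S' -> .S, S -> .c, S -> .A, A -> .b, A -> .AB]


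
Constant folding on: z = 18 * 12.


18 * 12 = 216 at compile time
Optimized: z = 216


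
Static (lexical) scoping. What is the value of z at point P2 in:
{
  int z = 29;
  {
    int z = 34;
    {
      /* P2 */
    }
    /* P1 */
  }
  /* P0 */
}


P2's block does not declare z; resolves to the enclosing declaration at depth 1
z = 34


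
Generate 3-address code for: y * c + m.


Break into single-operator statements:
t1 = y * c
t2 = t1 + m


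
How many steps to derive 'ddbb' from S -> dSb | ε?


Derivation: S => dSb => ddSbb => ddbb
Steps: 3


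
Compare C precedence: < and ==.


'<' is relational (level 7); '==' is equality (level 6)
Higher level binds tighter
'<' has higher precedence than '=='


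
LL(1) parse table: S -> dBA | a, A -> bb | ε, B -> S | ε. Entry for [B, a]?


For [B, a]: 'a' ∈ FIRST(S)
Entry: B -> S


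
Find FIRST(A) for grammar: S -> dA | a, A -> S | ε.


Per alternative of A: FIRST(S) = {a, d}; FIRST(ε) = {ε}
FIRST(A) = {a, d, ε}


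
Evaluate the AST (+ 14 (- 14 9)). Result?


Evaluate inner: (- 14 9) = 5
Evaluate root: (+ 14 5) = 19
Result: 19


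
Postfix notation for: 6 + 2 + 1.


Left to right (same or higher precedence on left)
Postfix: 6 2 + 1 +


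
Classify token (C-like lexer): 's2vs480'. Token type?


Pattern: letter/underscore followed by alphanumerics, not a keyword
Type: IDENTIFIER


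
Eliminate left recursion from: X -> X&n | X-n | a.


Left-recursive alternatives: X&n, X-n; non-recursive: a
Introduce X': X -> aX', X' -> &nX' | -nX' | ε


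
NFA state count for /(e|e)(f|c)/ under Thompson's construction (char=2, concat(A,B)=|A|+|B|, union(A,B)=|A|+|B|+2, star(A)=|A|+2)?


Syntax tree has 4 char leaf(s), 2 union(s), 0 star(s)
chars contribute 4×2 = 8; each union adds +2; each star adds +2
Total: 8 + 4 + 0 = 12 states


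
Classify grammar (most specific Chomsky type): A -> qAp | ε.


Single nonterminal LHS, but q^n p^n is not regular
Classification: Type 2 (Context-Free)


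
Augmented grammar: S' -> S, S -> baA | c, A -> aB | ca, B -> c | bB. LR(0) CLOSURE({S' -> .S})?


Start: S' -> .S
For each item with dot before a nonterminal B, add B -> .γ for every B-production
Closure: [S' -> .S, S -> .baA, S -> .c]


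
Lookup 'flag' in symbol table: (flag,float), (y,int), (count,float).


Lookup 'flag' → type float


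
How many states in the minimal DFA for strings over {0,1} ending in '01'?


Track the longest suffix of input matching a prefix of '01': 3 classes (prefixes of length 0..2)
Minimal DFA: 3 states


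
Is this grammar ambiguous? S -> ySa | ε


balanced y^n…a^n: each string has a unique parse
Unambiguous


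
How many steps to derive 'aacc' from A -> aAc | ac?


Derivation: A => aAc => aacc
Steps: 2


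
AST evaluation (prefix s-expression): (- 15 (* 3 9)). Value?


Evaluate inner: (* 3 9) = 27
Evaluate root: (- 15 27) = -12
Result: -12


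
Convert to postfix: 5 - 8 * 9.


* has higher precedence, evaluate 8*9 first
Postfix: 5 8 9 * -


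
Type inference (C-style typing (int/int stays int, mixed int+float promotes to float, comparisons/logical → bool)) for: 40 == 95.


Operand types: int == int
Rule: comparison yields bool
Result type: bool


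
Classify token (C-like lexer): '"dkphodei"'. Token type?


Pattern: double-quoted sequence
Type: STRING_LITERAL


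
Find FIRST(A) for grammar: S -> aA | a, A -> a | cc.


Per alternative of A: FIRST(a) = {a}; FIRST(cc) = {c}
FIRST(A) = {a, c}


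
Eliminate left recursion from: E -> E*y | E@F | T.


Left-recursive alternatives: E*y, E@F; non-recursive: T
Introduce E': E -> TE', E' -> *yE' | @FE' | ε


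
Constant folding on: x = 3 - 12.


3 - 12 = -9 at compile time
Optimized: x = -9


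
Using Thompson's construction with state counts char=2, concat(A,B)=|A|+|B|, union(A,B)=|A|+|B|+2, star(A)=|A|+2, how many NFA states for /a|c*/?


Syntax tree has 2 char leaf(s), 1 union(s), 1 star(s)
chars contribute 2×2 = 4; each union adds +2; each star adds +2
Total: 4 + 2 + 2 = 8 states


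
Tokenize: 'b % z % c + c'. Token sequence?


Scan left to right, longest-match per lexeme
Tokens: ID(b), OP(%), ID(z), OP(%), ID(c), OP(+), ID(c)


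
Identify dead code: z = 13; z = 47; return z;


first assignment to z is overwritten before any read
Dead: 'z = 13'


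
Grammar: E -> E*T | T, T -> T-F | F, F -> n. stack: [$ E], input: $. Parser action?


start symbol E on stack, input exhausted
Action: accept


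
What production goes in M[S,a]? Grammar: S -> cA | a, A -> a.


For [S, a]: 'a' ∈ FIRST(a)
Entry: S -> a


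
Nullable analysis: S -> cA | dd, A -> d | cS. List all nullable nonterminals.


A nonterminal is nullable iff some alternative derives ε (directly, or every symbol in it is nullable)
Nullable: {}


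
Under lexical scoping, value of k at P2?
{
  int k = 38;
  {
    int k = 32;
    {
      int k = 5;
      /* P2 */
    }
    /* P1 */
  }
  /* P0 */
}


k declared in the same block as P2
k = 5


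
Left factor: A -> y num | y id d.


Common prefix: 'y'
Factored: A -> y A', A' -> num | id d


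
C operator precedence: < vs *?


'*' is multiplicative (level 10); '<' is relational (level 7)
Higher level binds tighter
'*' has higher precedence than '<'


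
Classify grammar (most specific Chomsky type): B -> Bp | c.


Left-linear: every RHS is a terminal or one nonterminal followed by a terminal
Classification: Type 3 (Regular)


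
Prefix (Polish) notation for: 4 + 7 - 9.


left-to-right (same/higher precedence on left): tree is (- (+ 4 7) 9)
Prefix: - + 4 7 9


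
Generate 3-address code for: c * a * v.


Break into single-operator statements:
t1 = c * a
t2 = t1 * v


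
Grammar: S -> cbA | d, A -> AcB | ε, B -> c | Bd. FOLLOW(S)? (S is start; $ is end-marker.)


$ ∈ FOLLOW(S). For each A -> αBβ: add FIRST(β)\{ε} to FOLLOW(B); if β nullable, add FOLLOW(A).
FOLLOW(S) = {$}


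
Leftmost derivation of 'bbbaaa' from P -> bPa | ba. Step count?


Derivation: P => bPa => bbPaa => bbbaaa
Steps: 3


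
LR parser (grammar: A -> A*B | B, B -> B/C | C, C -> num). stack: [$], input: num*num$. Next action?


no handle on stack; shift 'num'
Action: shift


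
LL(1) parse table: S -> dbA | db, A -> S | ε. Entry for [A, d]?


For [A, d]: 'd' ∈ FIRST(S)
Entry: A -> S


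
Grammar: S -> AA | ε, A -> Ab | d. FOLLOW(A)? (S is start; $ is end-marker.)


$ ∈ FOLLOW(S). For each A -> αBβ: add FIRST(β)\{ε} to FOLLOW(B); if β nullable, add FOLLOW(A).
FOLLOW(A) = {$, b, d}


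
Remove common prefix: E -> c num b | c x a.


Common prefix: 'c'
Factored: E -> c E', E' -> num b | x a


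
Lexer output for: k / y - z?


Scan left to right, longest-match per lexeme
Tokens: ID(k), OP(/), ID(y), OP(-), ID(z)


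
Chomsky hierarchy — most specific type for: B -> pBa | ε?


Single nonterminal LHS, but p^n a^n is not regular
Classification: Type 2 (Context-Free)


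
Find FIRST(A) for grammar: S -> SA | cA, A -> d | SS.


Per alternative of A: FIRST(d) = {d}; FIRST(SS) = {c}
FIRST(A) = {c, d}


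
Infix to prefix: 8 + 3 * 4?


'*' binds tighter: tree is (+ 8 (* 3 4))
Prefix: + 8 * 3 4


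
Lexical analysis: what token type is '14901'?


Pattern: digits only
Type: INTEGER_LITERAL


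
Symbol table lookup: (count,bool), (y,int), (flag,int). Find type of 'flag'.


Lookup 'flag' → type int


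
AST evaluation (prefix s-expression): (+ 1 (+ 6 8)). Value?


Evaluate inner: (+ 6 8) = 14
Evaluate root: (+ 1 14) = 15
Result: 15


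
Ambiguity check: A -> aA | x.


right-linear, alternatives start with distinct terminals 'a' vs 'x': unique leftmost derivation
Unambiguous


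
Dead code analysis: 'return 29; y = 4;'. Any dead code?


statement follows a return and is unreachable
Dead: 'y = 4'


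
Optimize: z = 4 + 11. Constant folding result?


4 + 11 = 15 at compile time
Optimized: z = 15


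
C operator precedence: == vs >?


'>' is relational (level 7); '==' is equality (level 6)
Higher level binds tighter
'>' has higher precedence than '=='


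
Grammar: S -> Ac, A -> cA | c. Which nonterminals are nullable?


A nonterminal is nullable iff some alternative derives ε (directly, or every symbol in it is nullable)
Nullable: {}


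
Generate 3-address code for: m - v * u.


Break into single-operator statements:
t1 = v * u
t2 = m - t1


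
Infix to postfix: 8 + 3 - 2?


Left to right (same or higher precedence on left)
Postfix: 8 3 + 2 -


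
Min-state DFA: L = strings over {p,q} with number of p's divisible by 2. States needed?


Track (count of p) mod 2: states 0..1, accept at 0
Minimal DFA: 2 states


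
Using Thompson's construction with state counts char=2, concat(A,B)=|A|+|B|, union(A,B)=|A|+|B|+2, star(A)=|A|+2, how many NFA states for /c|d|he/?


Syntax tree has 4 char leaf(s), 2 union(s), 0 star(s)
chars contribute 4×2 = 8; each union adds +2; each star adds +2
Total: 8 + 4 + 0 = 12 states


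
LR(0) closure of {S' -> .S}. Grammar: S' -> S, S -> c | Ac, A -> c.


Start: S' -> .S
For each item with dot before a nonterminal B, add B -> .γ for every B-production
Closure: [S' -> .S, S -> .c, S -> .Ac, A -> .c]


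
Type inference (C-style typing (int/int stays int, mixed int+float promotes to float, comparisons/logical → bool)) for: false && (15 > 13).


Operand types: bool && bool
Rule: logical operators take bool operands and yield bool
Result type: bool


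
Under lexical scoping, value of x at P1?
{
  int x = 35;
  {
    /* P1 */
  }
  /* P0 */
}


P1's block does not declare x; resolves to the enclosing declaration at depth 0
x = 35


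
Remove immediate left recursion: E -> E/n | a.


Left-recursive alternatives: E/n; non-recursive: a
Introduce E': E -> aE', E' -> /nE' | ε


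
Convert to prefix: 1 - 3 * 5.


'*' binds tighter: tree is (- 1 (* 3 5))
Prefix: - 1 * 3 5


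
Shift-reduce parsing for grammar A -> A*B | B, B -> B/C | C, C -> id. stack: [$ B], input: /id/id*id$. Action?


shift '/' to continue B -> B/C
Action: shift


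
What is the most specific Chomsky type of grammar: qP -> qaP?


LHS has context (more than one symbol) and |LHS| ≤ |RHS|
Classification: Type 1 (Context-Sensitive)


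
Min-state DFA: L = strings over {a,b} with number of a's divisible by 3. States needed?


Track (count of a) mod 3: states 0..2, accept at 0
Minimal DFA: 3 states


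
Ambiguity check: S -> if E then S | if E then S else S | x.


dangling else: 'if E then if E then x else x' parses two ways
Ambiguous


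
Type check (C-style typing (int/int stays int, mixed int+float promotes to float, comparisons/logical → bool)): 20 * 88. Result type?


Operand types: int * int
Rule: mixed int/float promotes to float; int/int stays int
Result type: int


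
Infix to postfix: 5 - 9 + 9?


Left to right (same or higher precedence on left)
Postfix: 5 9 - 9 +


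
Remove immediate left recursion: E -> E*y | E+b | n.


Left-recursive alternatives: E*y, E+b; non-recursive: n
Introduce E': E -> nE', E' -> *yE' | +bE' | ε


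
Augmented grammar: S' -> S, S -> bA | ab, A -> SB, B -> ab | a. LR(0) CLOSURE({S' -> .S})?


Start: S' -> .S
For each item with dot before a nonterminal B, add B -> .γ for every B-production
Closure: [S' -> .S, S -> .bA, S -> .ab]


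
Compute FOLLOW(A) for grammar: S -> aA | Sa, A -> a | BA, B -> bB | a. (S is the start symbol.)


$ ∈ FOLLOW(S). For each A -> αBβ: add FIRST(β)\{ε} to FOLLOW(B); if β nullable, add FOLLOW(A).
FOLLOW(A) = {$, a}


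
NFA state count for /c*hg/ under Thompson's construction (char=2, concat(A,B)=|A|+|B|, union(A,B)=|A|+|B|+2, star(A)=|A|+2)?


Syntax tree has 3 char leaf(s), 0 union(s), 1 star(s)
chars contribute 3×2 = 6; each union adds +2; each star adds +2
Total: 6 + 0 + 2 = 8 states


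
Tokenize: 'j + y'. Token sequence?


Scan left to right, longest-match per lexeme
Tokens: ID(j), OP(+), ID(y)


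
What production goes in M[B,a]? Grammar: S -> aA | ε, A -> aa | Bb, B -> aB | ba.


For [B, a]: 'a' ∈ FIRST(aB)
Entry: B -> aB


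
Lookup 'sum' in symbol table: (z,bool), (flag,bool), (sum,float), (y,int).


Lookup 'sum' → type float


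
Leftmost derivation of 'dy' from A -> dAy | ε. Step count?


Derivation: A => dAy => dy
Steps: 2


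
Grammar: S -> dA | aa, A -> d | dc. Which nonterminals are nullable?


A nonterminal is nullable iff some alternative derives ε (directly, or every symbol in it is nullable)
Nullable: {}


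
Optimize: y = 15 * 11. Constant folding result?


15 * 11 = 165 at compile time
Optimized: y = 165


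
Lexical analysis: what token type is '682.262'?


Pattern: digits with a decimal point
Type: FLOAT_LITERAL


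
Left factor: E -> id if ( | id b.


Common prefix: 'id'
Factored: E -> id E', E' -> if ( | b


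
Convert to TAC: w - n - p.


Break into single-operator statements:
t1 = w - n
t2 = t1 - p


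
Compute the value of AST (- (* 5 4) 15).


Evaluate inner: (* 5 4) = 20
Evaluate root: (- 20 15) = 5
Result: 5


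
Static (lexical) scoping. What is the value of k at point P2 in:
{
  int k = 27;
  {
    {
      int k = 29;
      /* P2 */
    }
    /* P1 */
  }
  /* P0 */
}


k declared in the same block as P2
k = 29


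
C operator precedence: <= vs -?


'-' is additive (level 9); '<=' is relational (level 7)
Higher level binds tighter
'-' has higher precedence than '<='


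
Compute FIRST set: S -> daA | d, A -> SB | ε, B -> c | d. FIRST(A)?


Per alternative of A: FIRST(SB) = {d}; FIRST(ε) = {ε}
FIRST(A) = {d, ε}


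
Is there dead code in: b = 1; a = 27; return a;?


b is assigned but never read
Dead: 'b = 1'


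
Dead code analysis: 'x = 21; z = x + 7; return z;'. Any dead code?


x is read by z's definition; z is returned
No dead code


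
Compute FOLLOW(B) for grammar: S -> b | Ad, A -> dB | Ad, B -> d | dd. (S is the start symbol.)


$ ∈ FOLLOW(S). For each A -> αBβ: add FIRST(β)\{ε} to FOLLOW(B); if β nullable, add FOLLOW(A).
FOLLOW(B) = {d}


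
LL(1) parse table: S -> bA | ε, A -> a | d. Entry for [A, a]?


For [A, a]: 'a' ∈ FIRST(a)
Entry: A -> a


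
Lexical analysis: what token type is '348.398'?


Pattern: digits with a decimal point
Type: FLOAT_LITERAL


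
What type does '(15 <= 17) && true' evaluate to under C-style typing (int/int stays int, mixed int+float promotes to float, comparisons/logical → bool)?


Operand types: bool && bool
Rule: logical operators take bool operands and yield bool
Result type: bool


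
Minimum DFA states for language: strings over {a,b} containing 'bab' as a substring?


KMP-style automaton: 3 progress states + 1 absorbing accept = 4
Minimal DFA: 4 states


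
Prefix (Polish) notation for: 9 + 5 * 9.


'*' binds tighter: tree is (+ 9 (* 5 9))
Prefix: + 9 * 5 9


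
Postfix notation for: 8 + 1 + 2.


Left to right (same or higher precedence on left)
Postfix: 8 1 + 2 +


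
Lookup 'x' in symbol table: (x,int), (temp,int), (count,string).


Lookup 'x' → type int


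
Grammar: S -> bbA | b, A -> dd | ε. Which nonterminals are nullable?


A nonterminal is nullable iff some alternative derives ε (directly, or every symbol in it is nullable)
Nullable: {A}


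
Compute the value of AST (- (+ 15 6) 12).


Evaluate inner: (+ 15 6) = 21
Evaluate root: (- 21 12) = 9
Result: 9


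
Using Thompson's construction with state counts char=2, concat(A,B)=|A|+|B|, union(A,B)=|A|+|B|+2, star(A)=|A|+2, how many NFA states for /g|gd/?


Syntax tree has 3 char leaf(s), 1 union(s), 0 star(s)
chars contribute 3×2 = 6; each union adds +2; each star adds +2
Total: 6 + 2 + 0 = 8 states


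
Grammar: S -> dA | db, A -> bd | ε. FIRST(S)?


Per alternative of S: FIRST(dA) = {d}; FIRST(db) = {d}
FIRST(S) = {d}


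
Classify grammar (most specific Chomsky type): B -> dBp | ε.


Single nonterminal LHS, but d^n p^n is not regular
Classification: Type 2 (Context-Free)


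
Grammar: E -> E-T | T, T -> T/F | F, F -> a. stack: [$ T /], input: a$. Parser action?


no handle; shift 'a'
Action: shift


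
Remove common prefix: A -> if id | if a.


Common prefix: 'if'
Factored: A -> if A', A' -> id | a


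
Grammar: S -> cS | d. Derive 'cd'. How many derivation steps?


Derivation: S => cS => cd
Steps: 2


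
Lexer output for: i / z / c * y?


Scan left to right, longest-match per lexeme
Tokens: ID(i), OP(/), ID(z), OP(/), ID(c), OP(*), ID(y)


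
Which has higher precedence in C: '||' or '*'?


'*' is multiplicative (level 10); '||' is logical OR (level 1)
Higher level binds tighter
'*' has higher precedence than '||'


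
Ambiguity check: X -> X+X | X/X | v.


'v+v/v' has two parse trees (no precedence encoded between + and /)
Ambiguous


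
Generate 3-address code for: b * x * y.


Break into single-operator statements:
t1 = b * x
t2 = t1 * y


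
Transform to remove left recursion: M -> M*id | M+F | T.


Left-recursive alternatives: M*id, M+F; non-recursive: T
Introduce M': M -> TM', M' -> *idM' | +FM' | ε


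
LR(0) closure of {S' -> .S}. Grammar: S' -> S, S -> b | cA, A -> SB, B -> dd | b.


Start: S' -> .S
For each item with dot before a nonterminal B, add B -> .γ for every B-production
Closure: [S' -> .S, S -> .b, S -> .cA]


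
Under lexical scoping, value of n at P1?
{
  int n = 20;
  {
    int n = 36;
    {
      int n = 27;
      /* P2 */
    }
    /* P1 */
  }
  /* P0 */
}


n declared in the same block as P1
n = 36


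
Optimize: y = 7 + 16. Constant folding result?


7 + 16 = 23 at compile time
Optimized: y = 23


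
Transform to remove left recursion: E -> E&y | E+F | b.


Left-recursive alternatives: E&y, E+F; non-recursive: b
Introduce E': E -> bE', E' -> &yE' | +FE' | ε


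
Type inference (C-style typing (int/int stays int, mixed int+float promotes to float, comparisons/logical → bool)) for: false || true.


Operand types: bool || bool
Rule: logical operators take bool operands and yield bool
Result type: bool


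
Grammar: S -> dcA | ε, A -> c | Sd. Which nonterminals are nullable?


A nonterminal is nullable iff some alternative derives ε (directly, or every symbol in it is nullable)
Nullable: {S}


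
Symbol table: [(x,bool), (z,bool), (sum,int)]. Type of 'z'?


Lookup 'z' → type bool


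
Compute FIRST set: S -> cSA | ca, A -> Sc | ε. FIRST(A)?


Per alternative of A: FIRST(Sc) = {c}; FIRST(ε) = {ε}
FIRST(A) = {c, ε}


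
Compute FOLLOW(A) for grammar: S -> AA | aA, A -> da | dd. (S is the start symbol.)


$ ∈ FOLLOW(S). For each A -> αBβ: add FIRST(β)\{ε} to FOLLOW(B); if β nullable, add FOLLOW(A).
FOLLOW(A) = {$, d}


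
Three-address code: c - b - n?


Break into single-operator statements:
t1 = c - b
t2 = t1 - n


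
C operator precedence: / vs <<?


'/' is multiplicative (level 10); '<<' is shift (level 8)
Higher level binds tighter
'/' has higher precedence than '<<'


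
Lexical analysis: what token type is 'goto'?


Pattern: reserved word
Type: KEYWORD


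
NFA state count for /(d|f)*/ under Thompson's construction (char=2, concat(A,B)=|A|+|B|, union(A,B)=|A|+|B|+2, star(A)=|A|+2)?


Syntax tree has 2 char leaf(s), 1 union(s), 1 star(s)
chars contribute 2×2 = 4; each union adds +2; each star adds +2
Total: 4 + 2 + 2 = 8 states


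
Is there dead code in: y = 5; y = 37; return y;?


first assignment to y is overwritten before any read
Dead: 'y = 5'


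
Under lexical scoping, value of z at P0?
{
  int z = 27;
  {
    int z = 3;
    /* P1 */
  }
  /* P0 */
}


z declared in the same block as P0
z = 27


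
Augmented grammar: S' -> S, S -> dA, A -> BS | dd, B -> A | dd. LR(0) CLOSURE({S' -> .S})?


Start: S' -> .S
For each item with dot before a nonterminal B, add B -> .γ for every B-production
Closure: [S' -> .S, S -> .dA]


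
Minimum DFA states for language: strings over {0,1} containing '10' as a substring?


KMP-style automaton: 2 progress states + 1 absorbing accept = 3
Minimal DFA: 3 states


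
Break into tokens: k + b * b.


Scan left to right, longest-match per lexeme
Tokens: ID(k), OP(+), ID(b), OP(*), ID(b)


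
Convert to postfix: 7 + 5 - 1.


Left to right (same or higher precedence on left)
Postfix: 7 5 + 1 -


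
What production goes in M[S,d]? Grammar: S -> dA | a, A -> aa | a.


For [S, d]: 'd' ∈ FIRST(dA)
Entry: S -> dA


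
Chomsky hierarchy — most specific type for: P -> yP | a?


Right-linear: every RHS is a terminal or a terminal followed by one nonterminal
Classification: Type 3 (Regular)


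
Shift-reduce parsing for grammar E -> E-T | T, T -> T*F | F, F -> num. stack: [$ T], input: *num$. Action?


shift '*' to continue T -> T*F
Action: shift


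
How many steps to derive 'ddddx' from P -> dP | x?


Derivation: P => dP => ddP => dddP => ddddP => ddddx
Steps: 5


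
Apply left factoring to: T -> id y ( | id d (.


Common prefix: 'id'
Factored: T -> id T', T' -> y ( | d (


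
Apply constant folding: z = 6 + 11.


6 + 11 = 17 at compile time
Optimized: z = 17


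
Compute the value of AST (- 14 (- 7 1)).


Evaluate inner: (- 7 1) = 6
Evaluate root: (- 14 6) = 8
Result: 8


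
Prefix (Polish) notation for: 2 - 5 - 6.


left-to-right (same/higher precedence on left): tree is (- (- 2 5) 6)
Prefix: - - 2 5 6


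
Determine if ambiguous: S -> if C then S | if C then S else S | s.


dangling else: 'if C then if C then s else s' parses two ways
Ambiguous


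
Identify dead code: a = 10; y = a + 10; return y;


a is read by y's definition; y is returned
No dead code


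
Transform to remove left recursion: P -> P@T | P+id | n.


Left-recursive alternatives: P@T, P+id; non-recursive: n
Introduce P': P -> nP', P' -> @TP' | +idP' | ε


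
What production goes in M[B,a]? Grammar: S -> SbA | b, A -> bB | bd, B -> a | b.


For [B, a]: 'a' ∈ FIRST(a)
Entry: B -> a


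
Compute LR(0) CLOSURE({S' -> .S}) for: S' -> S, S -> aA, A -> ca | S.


Start: S' -> .S
For each item with dot before a nonterminal B, add B -> .γ for every B-production
Closure: [S' -> .S, S -> .aA]


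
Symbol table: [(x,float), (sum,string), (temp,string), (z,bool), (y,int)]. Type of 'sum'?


Lookup 'sum' → type string


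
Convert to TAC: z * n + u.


Break into single-operator statements:
t1 = z * n
t2 = t1 + u


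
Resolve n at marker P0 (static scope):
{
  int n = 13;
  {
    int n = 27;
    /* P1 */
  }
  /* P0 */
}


n declared in the same block as P0
n = 13


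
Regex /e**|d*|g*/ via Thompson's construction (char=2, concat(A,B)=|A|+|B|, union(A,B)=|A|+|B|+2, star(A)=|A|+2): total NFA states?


Syntax tree has 3 char leaf(s), 2 union(s), 4 star(s)
chars contribute 3×2 = 6; each union adds +2; each star adds +2
Total: 6 + 4 + 8 = 18 states


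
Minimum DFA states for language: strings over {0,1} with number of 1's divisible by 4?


Track (count of 1) mod 4: states 0..3, accept at 0
Minimal DFA: 4 states


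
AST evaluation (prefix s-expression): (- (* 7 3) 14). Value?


Evaluate inner: (* 7 3) = 21
Evaluate root: (- 21 14) = 7
Result: 7


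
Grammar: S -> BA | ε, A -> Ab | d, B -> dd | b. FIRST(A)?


Per alternative of A: FIRST(Ab) = {d}; FIRST(d) = {d}
FIRST(A) = {d}


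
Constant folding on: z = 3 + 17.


3 + 17 = 20 at compile time
Optimized: z = 20


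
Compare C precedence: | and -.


'-' is additive (level 9); '|' is bitwise OR (level 3)
Higher level binds tighter
'-' has higher precedence than '|'


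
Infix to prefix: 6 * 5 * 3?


left-to-right (same/higher precedence on left): tree is (* (* 6 5) 3)
Prefix: * * 6 5 3


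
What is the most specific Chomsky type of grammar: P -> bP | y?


Right-linear: every RHS is a terminal or a terminal followed by one nonterminal
Classification: Type 3 (Regular)


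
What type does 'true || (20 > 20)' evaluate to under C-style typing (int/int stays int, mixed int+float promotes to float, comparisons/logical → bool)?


Operand types: bool || bool
Rule: logical operators take bool operands and yield bool
Result type: bool


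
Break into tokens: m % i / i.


Scan left to right, longest-match per lexeme
Tokens: ID(m), OP(%), ID(i), OP(/), ID(i)


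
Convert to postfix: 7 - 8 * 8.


* has higher precedence, evaluate 8*8 first
Postfix: 7 8 8 * -


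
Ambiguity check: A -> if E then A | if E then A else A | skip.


dangling else: 'if E then if E then skip else skip' parses two ways
Ambiguous


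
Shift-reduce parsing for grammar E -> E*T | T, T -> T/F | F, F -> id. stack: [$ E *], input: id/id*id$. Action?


no handle ('E*' is not any RHS); shift 'id'
Action: shift


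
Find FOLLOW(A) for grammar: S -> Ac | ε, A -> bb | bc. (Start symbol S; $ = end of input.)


$ ∈ FOLLOW(S). For each A -> αBβ: add FIRST(β)\{ε} to FOLLOW(B); if β nullable, add FOLLOW(A).
FOLLOW(A) = {c}


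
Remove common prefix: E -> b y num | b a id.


Common prefix: 'b'
Factored: E -> b E', E' -> y num | a id


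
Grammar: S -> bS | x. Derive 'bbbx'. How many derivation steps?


Derivation: S => bS => bbS => bbbS => bbbx
Steps: 4


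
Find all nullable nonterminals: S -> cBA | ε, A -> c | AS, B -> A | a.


A nonterminal is nullable iff some alternative derives ε (directly, or every symbol in it is nullable)
Nullable: {S}


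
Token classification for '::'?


Pattern: operator symbol
Type: OPERATOR


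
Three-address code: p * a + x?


Break into single-operator statements:
t1 = p * a
t2 = t1 + x


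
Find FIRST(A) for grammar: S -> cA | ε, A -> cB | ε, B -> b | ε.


Per alternative of A: FIRST(cB) = {c}; FIRST(ε) = {ε}
FIRST(A) = {c, ε}


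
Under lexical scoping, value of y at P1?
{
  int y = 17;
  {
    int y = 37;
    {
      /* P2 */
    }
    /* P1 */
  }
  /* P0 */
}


y declared in the same block as P1
y = 37


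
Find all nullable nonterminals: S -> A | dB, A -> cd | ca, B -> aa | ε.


A nonterminal is nullable iff some alternative derives ε (directly, or every symbol in it is nullable)
Nullable: {B}


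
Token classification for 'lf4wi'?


Pattern: letter/underscore followed by alphanumerics, not a keyword
Type: IDENTIFIER


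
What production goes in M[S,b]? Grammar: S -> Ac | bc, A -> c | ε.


For [S, b]: 'b' ∈ FIRST(bc)
Entry: S -> bc


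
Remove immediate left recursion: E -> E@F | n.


Left-recursive alternatives: E@F; non-recursive: n
Introduce E': E -> nE', E' -> @FE' | ε


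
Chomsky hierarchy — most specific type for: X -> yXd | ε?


Single nonterminal LHS, but y^n d^n is not regular
Classification: Type 2 (Context-Free)


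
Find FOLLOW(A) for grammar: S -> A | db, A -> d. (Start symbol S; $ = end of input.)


$ ∈ FOLLOW(S). For each A -> αBβ: add FIRST(β)\{ε} to FOLLOW(B); if β nullable, add FOLLOW(A).
FOLLOW(A) = {$}


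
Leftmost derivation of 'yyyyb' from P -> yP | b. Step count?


Derivation: P => yP => yyP => yyyP => yyyyP => yyyyb
Steps: 5


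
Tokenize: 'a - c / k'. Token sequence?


Scan left to right, longest-match per lexeme
Tokens: ID(a), OP(-), ID(c), OP(/), ID(k)


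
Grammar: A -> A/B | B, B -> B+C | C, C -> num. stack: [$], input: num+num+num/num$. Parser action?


no handle on stack; shift 'num'
Action: shift


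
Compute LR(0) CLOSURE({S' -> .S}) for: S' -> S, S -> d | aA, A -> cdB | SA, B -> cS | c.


Start: S' -> .S
For each item with dot before a nonterminal B, add B -> .γ for every B-production
Closure: [S' -> .S, S -> .d, S -> .aA]


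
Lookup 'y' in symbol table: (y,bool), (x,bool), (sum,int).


Lookup 'y' → type bool


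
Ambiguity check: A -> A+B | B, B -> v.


precedence layered via separate nonterminal B: deterministic
Unambiguous


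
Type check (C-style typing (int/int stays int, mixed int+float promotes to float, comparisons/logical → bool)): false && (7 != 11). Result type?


Operand types: bool && bool
Rule: logical operators take bool operands and yield bool
Result type: bool


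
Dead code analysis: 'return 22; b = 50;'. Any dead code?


statement follows a return and is unreachable
Dead: 'b = 50'


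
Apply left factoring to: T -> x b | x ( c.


Common prefix: 'x'
Factored: T -> x T', T' -> b | ( c


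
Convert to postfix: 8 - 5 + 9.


Left to right (same or higher precedence on left)
Postfix: 8 5 - 9 +


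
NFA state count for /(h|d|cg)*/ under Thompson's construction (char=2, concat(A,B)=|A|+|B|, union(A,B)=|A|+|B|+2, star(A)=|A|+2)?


Syntax tree has 4 char leaf(s), 2 union(s), 1 star(s)
chars contribute 4×2 = 8; each union adds +2; each star adds +2
Total: 8 + 4 + 2 = 14 states


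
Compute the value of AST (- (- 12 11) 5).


Evaluate inner: (- 12 11) = 1
Evaluate root: (- 1 5) = -4
Result: -4


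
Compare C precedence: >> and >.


'>>' is shift (level 8); '>' is relational (level 7)
Higher level binds tighter
'>>' has higher precedence than '>'


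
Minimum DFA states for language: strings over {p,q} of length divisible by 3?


Track length mod 3: states 0..2, accept at 0
Minimal DFA: 3 states


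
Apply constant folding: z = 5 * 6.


5 * 6 = 30 at compile time
Optimized: z = 30


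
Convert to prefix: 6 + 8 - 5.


left-to-right (same/higher precedence on left): tree is (- (+ 6 8) 5)
Prefix: - + 6 8 5


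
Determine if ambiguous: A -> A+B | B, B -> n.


precedence layered via separate nonterminal B: deterministic
Unambiguous


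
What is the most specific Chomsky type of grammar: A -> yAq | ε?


Single nonterminal LHS, but y^n q^n is not regular
Classification: Type 2 (Context-Free)


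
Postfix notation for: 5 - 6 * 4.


* has higher precedence, evaluate 6*4 first
Postfix: 5 6 4 * -


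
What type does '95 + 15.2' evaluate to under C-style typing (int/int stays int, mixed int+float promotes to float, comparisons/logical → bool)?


Operand types: int + float
Rule: mixed int/float promotes to float; int/int stays int
Result type: float


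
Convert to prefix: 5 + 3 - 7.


left-to-right (same/higher precedence on left): tree is (- (+ 5 3) 7)
Prefix: - + 5 3 7


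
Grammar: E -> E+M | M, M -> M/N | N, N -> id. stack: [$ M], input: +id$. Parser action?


lookahead ∉ {/} so M won't extend; reduce E -> M
Action: reduce (E -> M)


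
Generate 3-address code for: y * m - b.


Break into single-operator statements:
t1 = y * m
t2 = t1 - b


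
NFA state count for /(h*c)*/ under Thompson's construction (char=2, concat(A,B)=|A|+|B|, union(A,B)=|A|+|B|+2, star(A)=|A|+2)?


Syntax tree has 2 char leaf(s), 0 union(s), 2 star(s)
chars contribute 2×2 = 4; each union adds +2; each star adds +2
Total: 4 + 0 + 4 = 8 states


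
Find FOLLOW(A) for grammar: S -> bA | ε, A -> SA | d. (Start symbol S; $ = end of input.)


$ ∈ FOLLOW(S). For each A -> αBβ: add FIRST(β)\{ε} to FOLLOW(B); if β nullable, add FOLLOW(A).
FOLLOW(A) = {$, b, d}


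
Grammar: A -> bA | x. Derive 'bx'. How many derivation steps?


Derivation: A => bA => bx
Steps: 2


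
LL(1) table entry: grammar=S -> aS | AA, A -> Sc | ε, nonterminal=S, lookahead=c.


For [S, c]: 'c' ∈ FIRST(AA)
Entry: S -> AA


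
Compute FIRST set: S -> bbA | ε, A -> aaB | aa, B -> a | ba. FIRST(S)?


Per alternative of S: FIRST(bbA) = {b}; FIRST(ε) = {ε}
FIRST(S) = {b, ε}


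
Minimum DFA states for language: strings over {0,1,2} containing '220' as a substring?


KMP-style automaton: 3 progress states + 1 absorbing accept = 4
Minimal DFA: 4 states


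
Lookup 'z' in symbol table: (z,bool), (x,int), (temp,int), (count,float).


Lookup 'z' → type bool


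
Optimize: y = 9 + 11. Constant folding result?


9 + 11 = 20 at compile time
Optimized: y = 20


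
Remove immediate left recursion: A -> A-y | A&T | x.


Left-recursive alternatives: A-y, A&T; non-recursive: x
Introduce A': A -> xA', A' -> -yA' | &TA' | ε


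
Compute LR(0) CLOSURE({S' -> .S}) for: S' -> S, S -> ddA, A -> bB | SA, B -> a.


Start: S' -> .S
For each item with dot before a nonterminal B, add B -> .γ for every B-production
Closure: [S' -> .S, S -> .ddA]


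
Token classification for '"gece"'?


Pattern: double-quoted sequence
Type: STRING_LITERAL


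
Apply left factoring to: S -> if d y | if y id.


Common prefix: 'if'
Factored: S -> if S', S' -> d y | y id


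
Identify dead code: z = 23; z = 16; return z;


first assignment to z is overwritten before any read
Dead: 'z = 23'


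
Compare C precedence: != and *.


'*' is multiplicative (level 10); '!=' is equality (level 6)
Higher level binds tighter
'*' has higher precedence than '!='


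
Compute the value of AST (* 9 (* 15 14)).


Evaluate inner: (* 15 14) = 210
Evaluate root: (* 9 210) = 1890
Result: 1890


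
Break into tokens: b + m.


Scan left to right, longest-match per lexeme
Tokens: ID(b), OP(+), ID(m)


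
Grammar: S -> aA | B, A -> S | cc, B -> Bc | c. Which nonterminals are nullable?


A nonterminal is nullable iff some alternative derives ε (directly, or every symbol in it is nullable)
Nullable: {}


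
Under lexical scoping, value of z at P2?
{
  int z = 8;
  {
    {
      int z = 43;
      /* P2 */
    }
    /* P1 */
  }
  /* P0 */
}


z declared in the same block as P2
z = 43


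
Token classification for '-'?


Pattern: operator symbol
Type: OPERATOR


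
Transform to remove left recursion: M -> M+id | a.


Left-recursive alternatives: M+id; non-recursive: a
Introduce M': M -> aM', M' -> +idM' | ε


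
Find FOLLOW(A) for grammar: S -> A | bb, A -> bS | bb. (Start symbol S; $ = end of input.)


$ ∈ FOLLOW(S). For each A -> αBβ: add FIRST(β)\{ε} to FOLLOW(B); if β nullable, add FOLLOW(A).
FOLLOW(A) = {$}


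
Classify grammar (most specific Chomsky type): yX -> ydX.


LHS has context (more than one symbol) and |LHS| ≤ |RHS|
Classification: Type 1 (Context-Sensitive)


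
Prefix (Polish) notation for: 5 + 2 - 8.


left-to-right (same/higher precedence on left): tree is (- (+ 5 2) 8)
Prefix: - + 5 2 8


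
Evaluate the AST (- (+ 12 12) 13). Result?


Evaluate inner: (+ 12 12) = 24
Evaluate root: (- 24 13) = 11
Result: 11


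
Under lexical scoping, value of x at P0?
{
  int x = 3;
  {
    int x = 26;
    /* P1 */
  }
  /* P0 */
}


x declared in the same block as P0
x = 3


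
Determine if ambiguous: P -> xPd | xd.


balanced x^n…d^n: each string has a unique parse
Unambiguous


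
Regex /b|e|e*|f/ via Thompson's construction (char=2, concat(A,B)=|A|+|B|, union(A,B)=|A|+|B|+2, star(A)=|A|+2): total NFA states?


Syntax tree has 4 char leaf(s), 3 union(s), 1 star(s)
chars contribute 4×2 = 8; each union adds +2; each star adds +2
Total: 8 + 6 + 2 = 16 states


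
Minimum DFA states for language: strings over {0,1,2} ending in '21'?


Track the longest suffix of input matching a prefix of '21': 3 classes (prefixes of length 0..2)
Minimal DFA: 3 states


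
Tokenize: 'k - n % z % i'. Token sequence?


Scan left to right, longest-match per lexeme
Tokens: ID(k), OP(-), ID(n), OP(%), ID(z), OP(%), ID(i)


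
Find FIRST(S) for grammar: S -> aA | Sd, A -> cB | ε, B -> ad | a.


Per alternative of S: FIRST(aA) = {a}; FIRST(Sd) = {a}
FIRST(S) = {a}


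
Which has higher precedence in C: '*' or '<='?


'*' is multiplicative (level 10); '<=' is relational (level 7)
Higher level binds tighter
'*' has higher precedence than '<='


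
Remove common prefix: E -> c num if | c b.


Common prefix: 'c'
Factored: E -> c E', E' -> num if | b


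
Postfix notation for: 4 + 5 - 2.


Left to right (same or higher precedence on left)
Postfix: 4 5 + 2 -


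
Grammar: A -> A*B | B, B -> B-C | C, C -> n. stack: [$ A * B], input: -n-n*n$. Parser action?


'-' can extend B; shift to build B -> B-C
Action: shift


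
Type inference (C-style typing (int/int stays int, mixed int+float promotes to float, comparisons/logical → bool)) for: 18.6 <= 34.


Operand types: float <= int
Rule: comparison yields bool
Result type: bool


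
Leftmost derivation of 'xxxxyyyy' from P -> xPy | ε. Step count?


Derivation: P => xPy => xxPyy => xxxPyyy => xxxxPyyyy => xxxxyyyy
Steps: 5


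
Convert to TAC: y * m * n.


Break into single-operator statements:
t1 = y * m
t2 = t1 * n


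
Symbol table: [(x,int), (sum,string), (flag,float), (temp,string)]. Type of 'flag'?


Lookup 'flag' → type float


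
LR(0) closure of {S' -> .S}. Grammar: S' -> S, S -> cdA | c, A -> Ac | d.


Start: S' -> .S
For each item with dot before a nonterminal B, add B -> .γ for every B-production
Closure: [S' -> .S, S -> .cdA, S -> .c]


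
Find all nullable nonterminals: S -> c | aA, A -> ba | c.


A nonterminal is nullable iff some alternative derives ε (directly, or every symbol in it is nullable)
Nullable: {}
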